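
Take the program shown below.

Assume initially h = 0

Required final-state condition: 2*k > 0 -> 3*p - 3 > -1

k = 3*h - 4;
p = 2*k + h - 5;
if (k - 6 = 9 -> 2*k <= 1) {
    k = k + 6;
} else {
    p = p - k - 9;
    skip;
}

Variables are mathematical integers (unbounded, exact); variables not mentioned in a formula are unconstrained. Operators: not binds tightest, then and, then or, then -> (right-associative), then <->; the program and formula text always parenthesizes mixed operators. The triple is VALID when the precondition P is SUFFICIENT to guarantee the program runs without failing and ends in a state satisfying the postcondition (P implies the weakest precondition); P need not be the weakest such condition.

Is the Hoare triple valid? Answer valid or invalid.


Working backward. After the program, the postcondition 2*k > 0 -> 3*p - 3 > -1 must hold; in canonical form it is 2*k > 0 -> 3*p > 2.
Then branch requires 2*k > -12 -> 3*p > 2; else branch requires 2*k > 0 -> 3*p > 3*k + 29.
Before the if: ((k = 15 -> 2*k <= 1) -> (2*k > -12 -> 3*p > 2)) and ((not (k = 15 -> 2*k <= 1)) -> (2*k > 0 -> 3*p > 3*k + 29))
Before p := 2*k + h - 5: ((k = 15 -> 2*k <= 1) -> (2*k > -12 -> 3*h + 6*k > 17)) and ((not (k = 15 -> 2*k <= 1)) -> (2*k > 0 -> 3*h + 3*k > 44))
Before k := 3*h - 4: ((3*h = 19 -> 6*h <= 9) -> (6*h > -4 -> 21*h > 41)) and ((not (3*h = 19 -> 6*h <= 9)) -> (6*h > 8 -> 12*h > 56))
The weakest precondition is ((3*h = 19 -> 6*h <= 9) -> (6*h > -4 -> 21*h > 41)) and ((not (3*h = 19 -> 6*h <= 9)) -> (6*h > 8 -> 12*h > 56)).
Check whether h = 0 implies it.
Countermodel: at the initial state h = 0, the precondition holds but the weakest precondition fails.
Answer: invalid


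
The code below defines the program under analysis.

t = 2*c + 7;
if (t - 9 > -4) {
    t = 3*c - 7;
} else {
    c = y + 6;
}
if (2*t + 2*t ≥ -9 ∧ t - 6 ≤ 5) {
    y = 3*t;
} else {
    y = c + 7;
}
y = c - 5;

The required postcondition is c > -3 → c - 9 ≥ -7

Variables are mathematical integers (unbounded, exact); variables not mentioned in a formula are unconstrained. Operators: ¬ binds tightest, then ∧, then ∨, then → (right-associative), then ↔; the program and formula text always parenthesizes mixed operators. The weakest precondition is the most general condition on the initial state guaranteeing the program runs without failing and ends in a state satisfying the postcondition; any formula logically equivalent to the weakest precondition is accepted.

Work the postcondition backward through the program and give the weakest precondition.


Working backward. After the program, the postcondition c > -3 → c - 9 ≥ -7 must hold; in canonical form it is c > -3 → c ≥ 2.
Before y := c - 5: c > -3 → c ≥ 2
Then branch requires c > -3 → c ≥ 2; else branch requires c > -3 → c ≥ 2.
Before the if: ((4*t ≥ -9 ∧ t ≤ 11) → (c > -3 → c ≥ 2)) ∧ ((¬(4*t ≥ -9 ∧ t ≤ 11)) → (c > -3 → c ≥ 2))
Then branch requires ((12*c ≥ 19 ∧ 3*c ≤ 18) → (c > -3 → c ≥ 2)) ∧ ((¬(12*c ≥ 19 ∧ 3*c ≤ 18)) → (c > -3 → c ≥ 2)); else branch requires ((4*t ≥ -9 ∧ t ≤ 11) → (y > -9 → y ≥ -4)) ∧ ((¬(4*t ≥ -9 ∧ t ≤ 11)) → (y > -9 → y ≥ -4)).
Before the if: (t > 5 → (((12*c ≥ 19 ∧ 3*c ≤ 18) → (c > -3 → c ≥ 2)) ∧ ((¬(12*c ≥ 19 ∧ 3*c ≤ 18)) → (c > -3 → c ≥ 2)))) ∧ ((¬(t > 5)) → (((4*t ≥ -9 ∧ t ≤ 11) → (y > -9 → y ≥ -4)) ∧ ((¬(4*t ≥ -9 ∧ t ≤ 11)) → (y > -9 → y ≥ -4))))
Before t := 2*c + 7: (2*c > -2 → (((12*c ≥ 19 ∧ 3*c ≤ 18) → (c > -3 → c ≥ 2)) ∧ ((¬(12*c ≥ 19 ∧ 3*c ≤ 18)) → (c > -3 → c ≥ 2)))) ∧ ((¬(2*c > -2)) → (((8*c ≥ -37 ∧ 2*c ≤ 4) → (y > -9 → y ≥ -4)) ∧ ((¬(8*c ≥ -37 ∧ 2*c ≤ 4)) → (y > -9 → y ≥ -4))))
Answer: WP = (2*c > -2 → (((12*c ≥ 19 ∧ 3*c ≤ 18) → (c > -3 → c ≥ 2)) ∧ ((¬(12*c ≥ 19 ∧ 3*c ≤ 18)) → (c > -3 → c ≥ 2)))) ∧ ((¬(2*c > -2)) → (((8*c ≥ -37 ∧ 2*c ≤ 4) → (y > -9 → y ≥ -4)) ∧ ((¬(8*c ≥ -37 ∧ 2*c ≤ 4)) → (y > -9 → y ≥ -4))))


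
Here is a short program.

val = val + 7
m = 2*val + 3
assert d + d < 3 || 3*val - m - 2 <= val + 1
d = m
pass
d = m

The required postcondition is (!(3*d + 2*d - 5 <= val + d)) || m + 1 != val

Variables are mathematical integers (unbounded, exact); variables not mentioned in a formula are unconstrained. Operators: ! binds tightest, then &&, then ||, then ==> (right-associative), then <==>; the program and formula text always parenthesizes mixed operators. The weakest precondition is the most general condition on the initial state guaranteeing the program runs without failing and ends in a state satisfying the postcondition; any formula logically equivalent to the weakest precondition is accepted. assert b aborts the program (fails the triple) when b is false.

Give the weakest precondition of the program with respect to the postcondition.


Working backward. After the program, the postcondition (!(3*d + 2*d - 5 <= val + d)) || m + 1 != val must hold; in canonical form it is (!(4*d <= val + 5)) || m != val - 1.
Before d := m: (!(4*m <= val + 5)) || m != val - 1
Before skip: (!(4*m <= val + 5)) || m != val - 1
Before d := m: (!(4*m <= val + 5)) || m != val - 1
Before assert d + d < 3 || 3*val - m - 2 <= val + 1: (2*d < 3 || 2*val <= m + 3) && ((!(4*m <= val + 5)) || m != val - 1)
Before m := 2*val + 3: (!(7*val <= -7)) || val != -4
Before val := val + 7: (!(7*val <= -56)) || val != -11
Answer: WP = (!(7*val <= -56)) || val != -11


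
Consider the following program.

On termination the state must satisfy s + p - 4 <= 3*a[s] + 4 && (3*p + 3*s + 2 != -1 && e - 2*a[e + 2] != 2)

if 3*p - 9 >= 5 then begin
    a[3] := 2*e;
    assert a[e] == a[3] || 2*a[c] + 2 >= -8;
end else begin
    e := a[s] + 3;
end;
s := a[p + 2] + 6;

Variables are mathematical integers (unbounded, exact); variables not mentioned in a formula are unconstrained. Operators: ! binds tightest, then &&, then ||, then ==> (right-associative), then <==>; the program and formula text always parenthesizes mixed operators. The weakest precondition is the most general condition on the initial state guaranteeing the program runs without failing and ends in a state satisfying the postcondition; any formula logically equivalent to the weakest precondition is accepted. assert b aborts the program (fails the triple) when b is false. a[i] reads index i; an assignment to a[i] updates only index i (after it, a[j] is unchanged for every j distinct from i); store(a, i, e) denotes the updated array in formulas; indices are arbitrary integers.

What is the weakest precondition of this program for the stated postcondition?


Working backward. After the program, the postcondition s + p - 4 <= 3*a[s] + 4 && (3*p + 3*s + 2 != -1 && e - 2*a[e + 2] != 2) must hold; in canonical form it is p + s <= 3*a[s] + 8 && 3*p + 3*s != -3 && e != 2*a[e + 2] + 2.
Before s := a[p + 2] + 6: a[p + 2] + p <= 3*a[a[p + 2] + 6] + 2 && 3*a[p + 2] + 3*p != -21 && e != 2*a[e + 2] + 2
Then branch requires (store(a, 3, 2*e)[e] == 2*e || 2*store(a, 3, 2*e)[c] >= -10) && store(a, 3, 2*e)[p + 2] + p <= 3*store(a, 3, 2*e)[store(a, 3, 2*e)[p + 2] + 6] + 2 && 3*store(a, 3, 2*e)[p + 2] + 3*p != -21 && e != 2*store(a, 3, 2*e)[e + 2] + 2; else branch requires a[p + 2] + p <= 3*a[a[p + 2] + 6] + 2 && 3*a[p + 2] + 3*p != -21 && a[s] != 2*a[a[s] + 5] - 1.
Before the if: (3*p >= 14 ==> ((store(a, 3, 2*e)[e] == 2*e || 2*store(a, 3, 2*e)[c] >= -10) && store(a, 3, 2*e)[p + 2] + p <= 3*store(a, 3, 2*e)[store(a, 3, 2*e)[p + 2] + 6] + 2 && 3*store(a, 3, 2*e)[p + 2] + 3*p != -21 && e != 2*store(a, 3, 2*e)[e + 2] + 2)) && ((!(3*p >= 14)) ==> (a[p + 2] + p <= 3*a[a[p + 2] + 6] + 2 && 3*a[p + 2] + 3*p != -21 && a[s] != 2*a[a[s] + 5] - 1))
Answer: WP = (3*p >= 14 ==> ((store(a, 3, 2*e)[e] == 2*e || 2*store(a, 3, 2*e)[c] >= -10) && store(a, 3, 2*e)[p + 2] + p <= 3*store(a, 3, 2*e)[store(a, 3, 2*e)[p + 2] + 6] + 2 && 3*store(a, 3, 2*e)[p + 2] + 3*p != -21 && e != 2*store(a, 3, 2*e)[e + 2] + 2)) && ((!(3*p >= 14)) ==> (a[p + 2] + p <= 3*a[a[p + 2] + 6] + 2 && 3*a[p + 2] + 3*p != -21 && a[s] != 2*a[a[s] + 5] - 1))


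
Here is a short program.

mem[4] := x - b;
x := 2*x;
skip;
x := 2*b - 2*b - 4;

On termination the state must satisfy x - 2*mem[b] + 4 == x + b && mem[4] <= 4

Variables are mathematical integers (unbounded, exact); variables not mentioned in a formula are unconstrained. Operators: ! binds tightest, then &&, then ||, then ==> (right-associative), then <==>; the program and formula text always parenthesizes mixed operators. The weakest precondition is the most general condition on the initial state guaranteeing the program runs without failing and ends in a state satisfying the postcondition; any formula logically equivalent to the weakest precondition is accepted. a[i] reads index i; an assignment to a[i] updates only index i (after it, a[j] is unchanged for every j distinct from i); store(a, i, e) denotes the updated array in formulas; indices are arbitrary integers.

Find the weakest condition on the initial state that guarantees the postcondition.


Working backward. After the program, the postcondition x - 2*mem[b] + 4 == x + b && mem[4] <= 4 must hold; in canonical form it is 2*mem[b] + b == 4 && mem[4] <= 4.
Before x := 2*b - 2*b - 4: 2*mem[b] + b == 4 && mem[4] <= 4
Before skip: 2*mem[b] + b == 4 && mem[4] <= 4
Before x := 2*x: 2*mem[b] + b == 4 && mem[4] <= 4
Before mem[4] := x - b: 2*store(mem, 4, -b + x)[b] + b == 4 && x <= b + 4
Answer: WP = 2*store(mem, 4, -b + x)[b] + b == 4 && x <= b + 4


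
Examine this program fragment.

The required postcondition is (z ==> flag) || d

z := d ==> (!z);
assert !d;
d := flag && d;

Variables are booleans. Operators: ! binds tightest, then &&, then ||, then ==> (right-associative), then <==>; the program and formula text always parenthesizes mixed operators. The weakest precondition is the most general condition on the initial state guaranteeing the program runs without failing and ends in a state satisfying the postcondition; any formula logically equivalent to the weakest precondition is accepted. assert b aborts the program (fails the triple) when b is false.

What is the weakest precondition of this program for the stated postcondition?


Working backward. After the program, (z ==> flag) || d must hold.
Before d := flag && d: (z ==> flag) || (flag && d)
Before assert !d: (!d) && ((z ==> flag) || (flag && d))
Before z := d ==> (!z): (!d) && (((d ==> (!z)) ==> flag) || (flag && d))
Answer: WP = (!d) && (((d ==> (!z)) ==> flag) || (flag && d))


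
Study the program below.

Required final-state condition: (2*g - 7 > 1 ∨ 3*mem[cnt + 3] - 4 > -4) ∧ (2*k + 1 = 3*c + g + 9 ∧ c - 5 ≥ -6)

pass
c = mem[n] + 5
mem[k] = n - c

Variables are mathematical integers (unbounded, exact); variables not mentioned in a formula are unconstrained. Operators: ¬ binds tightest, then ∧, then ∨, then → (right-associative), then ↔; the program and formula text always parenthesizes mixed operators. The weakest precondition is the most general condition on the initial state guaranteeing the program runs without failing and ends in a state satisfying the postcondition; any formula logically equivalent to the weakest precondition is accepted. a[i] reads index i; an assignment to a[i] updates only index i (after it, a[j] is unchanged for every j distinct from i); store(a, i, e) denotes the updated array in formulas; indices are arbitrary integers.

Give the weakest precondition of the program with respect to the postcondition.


Working backward. After the program, the postcondition (2*g - 7 > 1 ∨ 3*mem[cnt + 3] - 4 > -4) ∧ (2*k + 1 = 3*c + g + 9 ∧ c - 5 ≥ -6) must hold; in canonical form it is (2*g > 8 ∨ 3*mem[cnt + 3] > 0) ∧ 2*k = 3*c + g + 8 ∧ c ≥ -1.
Before mem[k] := n - c: (2*g > 8 ∨ 3*store(mem, k, -c + n)[cnt + 3] > 0) ∧ 2*k = 3*c + g + 8 ∧ c ≥ -1
Before c := mem[n] + 5: (2*g > 8 ∨ 3*store(mem, k, -mem[n] + n - 5)[cnt + 3] > 0) ∧ 2*k = 3*mem[n] + g + 23 ∧ mem[n] ≥ -6
Before skip: (2*g > 8 ∨ 3*store(mem, k, -mem[n] + n - 5)[cnt + 3] > 0) ∧ 2*k = 3*mem[n] + g + 23 ∧ mem[n] ≥ -6
Answer: WP = (2*g > 8 ∨ 3*store(mem, k, -mem[n] + n - 5)[cnt + 3] > 0) ∧ 2*k = 3*mem[n] + g + 23 ∧ mem[n] ≥ -6


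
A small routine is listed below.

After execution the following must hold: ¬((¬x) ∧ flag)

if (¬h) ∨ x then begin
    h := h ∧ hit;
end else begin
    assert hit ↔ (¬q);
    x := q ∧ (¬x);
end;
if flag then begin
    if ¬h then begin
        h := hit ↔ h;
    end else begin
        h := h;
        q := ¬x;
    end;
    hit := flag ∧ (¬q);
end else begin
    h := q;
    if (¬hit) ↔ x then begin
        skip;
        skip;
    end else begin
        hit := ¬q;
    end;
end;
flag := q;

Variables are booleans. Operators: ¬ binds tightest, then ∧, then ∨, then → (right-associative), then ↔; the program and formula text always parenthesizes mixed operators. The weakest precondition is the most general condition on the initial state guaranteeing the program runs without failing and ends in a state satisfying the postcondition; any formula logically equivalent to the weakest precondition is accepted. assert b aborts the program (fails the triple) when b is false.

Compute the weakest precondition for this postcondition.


Working backward. After the program, ¬((¬x) ∧ flag) must hold.
Before flag := q: ¬((¬x) ∧ q)
Then branch requires ((¬h) → (¬((¬x) ∧ q))) ∧ (h → x); else branch requires (((¬hit) ↔ x) → (¬((¬x) ∧ q))) ∧ ((¬((¬hit) ↔ x)) → (¬((¬x) ∧ q))).
Before the if: (flag → (((¬h) → (¬((¬x) ∧ q))) ∧ (h → x))) ∧ ((¬flag) → ((((¬hit) ↔ x) → (¬((¬x) ∧ q))) ∧ ((¬((¬hit) ↔ x)) → (¬((¬x) ∧ q)))))
Then branch requires (flag → (((¬(h ∧ hit)) → (¬((¬x) ∧ q))) ∧ ((h ∧ hit) → x))) ∧ ((¬flag) → ((((¬hit) ↔ x) → (¬((¬x) ∧ q))) ∧ ((¬((¬hit) ↔ x)) → (¬((¬x) ∧ q))))); else branch requires (hit ↔ (¬q)) ∧ (flag → (((¬h) → (¬((¬(q ∧ (¬x))) ∧ q))) ∧ (h → (q ∧ (¬x))))) ∧ ((¬flag) → ((((¬hit) ↔ (q ∧ (¬x))) → (¬((¬(q ∧ (¬x))) ∧ q))) ∧ ((¬((¬hit) ↔ (q ∧ (¬x)))) → (¬((¬(q ∧ (¬x))) ∧ q))))).
Before the if: (((¬h) ∨ x) → ((flag → (((¬(h ∧ hit)) → (¬((¬x) ∧ q))) ∧ ((h ∧ hit) → x))) ∧ ((¬flag) → ((((¬hit) ↔ x) → (¬((¬x) ∧ q))) ∧ ((¬((¬hit) ↔ x)) → (¬((¬x) ∧ q))))))) ∧ ((¬((¬h) ∨ x)) → ((hit ↔ (¬q)) ∧ (flag → (((¬h) → (¬((¬(q ∧ (¬x))) ∧ q))) ∧ (h → (q ∧ (¬x))))) ∧ ((¬flag) → ((((¬hit) ↔ (q ∧ (¬x))) → (¬((¬(q ∧ (¬x))) ∧ q))) ∧ ((¬((¬hit) ↔ (q ∧ (¬x)))) → (¬((¬(q ∧ (¬x))) ∧ q)))))))
Answer: WP = (((¬h) ∨ x) → ((flag → (((¬(h ∧ hit)) → (¬((¬x) ∧ q))) ∧ ((h ∧ hit) → x))) ∧ ((¬flag) → ((((¬hit) ↔ x) → (¬((¬x) ∧ q))) ∧ ((¬((¬hit) ↔ x)) → (¬((¬x) ∧ q))))))) ∧ ((¬((¬h) ∨ x)) → ((hit ↔ (¬q)) ∧ (flag → (((¬h) → (¬((¬(q ∧ (¬x))) ∧ q))) ∧ (h → (q ∧ (¬x))))) ∧ ((¬flag) → ((((¬hit) ↔ (q ∧ (¬x))) → (¬((¬(q ∧ (¬x))) ∧ q))) ∧ ((¬((¬hit) ↔ (q ∧ (¬x)))) → (¬((¬(q ∧ (¬x))) ∧ q)))))))


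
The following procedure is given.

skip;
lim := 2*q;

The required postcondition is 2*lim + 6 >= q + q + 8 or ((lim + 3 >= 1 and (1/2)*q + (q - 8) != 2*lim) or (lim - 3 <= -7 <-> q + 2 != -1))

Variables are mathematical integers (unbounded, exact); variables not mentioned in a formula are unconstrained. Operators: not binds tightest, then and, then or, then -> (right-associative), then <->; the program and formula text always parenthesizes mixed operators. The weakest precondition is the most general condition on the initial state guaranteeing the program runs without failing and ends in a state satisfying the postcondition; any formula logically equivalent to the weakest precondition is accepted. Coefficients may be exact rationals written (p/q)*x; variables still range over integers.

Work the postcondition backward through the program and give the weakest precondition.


Working backward. After the program, the postcondition 2*lim + 6 >= q + q + 8 or ((lim + 3 >= 1 and (1/2)*q + (q - 8) != 2*lim) or (lim - 3 <= -7 <-> q + 2 != -1)) must hold; in canonical form it is 2*lim >= 2*q + 2 or (lim >= -2 and (3/2)*q != 2*lim + 8) or (lim <= -4 <-> q != -3).
Before lim := 2*q: 2*q >= 2 or (2*q >= -2 and (5/2)*q != -8) or (2*q <= -4 <-> q != -3)
Before skip: 2*q >= 2 or (2*q >= -2 and (5/2)*q != -8) or (2*q <= -4 <-> q != -3)
Answer: WP = 2*q >= 2 or (2*q >= -2 and (5/2)*q != -8) or (2*q <= -4 <-> q != -3)


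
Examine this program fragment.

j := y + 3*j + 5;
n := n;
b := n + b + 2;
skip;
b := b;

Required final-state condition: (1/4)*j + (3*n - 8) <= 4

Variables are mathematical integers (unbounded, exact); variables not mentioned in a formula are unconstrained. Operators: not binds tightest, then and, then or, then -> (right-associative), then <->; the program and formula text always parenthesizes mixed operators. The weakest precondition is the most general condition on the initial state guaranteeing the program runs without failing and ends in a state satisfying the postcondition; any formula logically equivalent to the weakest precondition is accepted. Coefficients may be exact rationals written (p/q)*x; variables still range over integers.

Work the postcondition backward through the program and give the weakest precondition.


Working backward. After the program, the postcondition (1/4)*j + (3*n - 8) <= 4 must hold; in canonical form it is (1/4)*j + 3*n <= 12.
Before b := b: (1/4)*j + 3*n <= 12
Before skip: (1/4)*j + 3*n <= 12
Before b := n + b + 2: (1/4)*j + 3*n <= 12
Before n := n: (1/4)*j + 3*n <= 12
Before j := y + 3*j + 5: (3/4)*j + 3*n + (1/4)*y <= 43/4
Answer: WP = (3/4)*j + 3*n + (1/4)*y <= 43/4


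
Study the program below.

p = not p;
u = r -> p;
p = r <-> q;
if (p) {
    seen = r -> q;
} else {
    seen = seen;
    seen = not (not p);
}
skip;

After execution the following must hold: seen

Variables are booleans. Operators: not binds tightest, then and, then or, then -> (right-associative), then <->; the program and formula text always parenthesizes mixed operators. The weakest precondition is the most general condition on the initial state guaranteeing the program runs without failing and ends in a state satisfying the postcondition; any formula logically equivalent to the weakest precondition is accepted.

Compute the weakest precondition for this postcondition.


Working backward. After the program, seen must hold.
Before skip: seen
Then branch requires r -> q; else branch requires p.
Before the if: (p -> (r -> q)) and ((not p) -> p)
Before p := r <-> q: ((r <-> q) -> (r -> q)) and ((not (r <-> q)) -> (r <-> q))
Before u := r -> p: ((r <-> q) -> (r -> q)) and ((not (r <-> q)) -> (r <-> q))
Before p := not p: ((r <-> q) -> (r -> q)) and ((not (r <-> q)) -> (r <-> q))
Answer: WP = ((r <-> q) -> (r -> q)) and ((not (r <-> q)) -> (r <-> q))


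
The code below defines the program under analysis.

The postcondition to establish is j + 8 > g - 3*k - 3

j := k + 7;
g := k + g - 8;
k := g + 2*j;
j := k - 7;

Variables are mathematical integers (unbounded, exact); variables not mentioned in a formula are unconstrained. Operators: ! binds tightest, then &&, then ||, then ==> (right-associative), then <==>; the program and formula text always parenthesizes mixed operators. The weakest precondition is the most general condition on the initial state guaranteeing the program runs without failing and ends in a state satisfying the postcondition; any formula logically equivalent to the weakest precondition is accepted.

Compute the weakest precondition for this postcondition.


Working backward. After the program, the postcondition j + 8 > g - 3*k - 3 must hold; in canonical form it is j + 3*k > g - 11.
Before j := k - 7: 4*k > g - 4
Before k := g + 2*j: 3*g + 8*j > -4
Before g := k + g - 8: 3*g + 8*j + 3*k > 20
Before j := k + 7: 3*g + 11*k > -36
Answer: WP = 3*g + 11*k > -36


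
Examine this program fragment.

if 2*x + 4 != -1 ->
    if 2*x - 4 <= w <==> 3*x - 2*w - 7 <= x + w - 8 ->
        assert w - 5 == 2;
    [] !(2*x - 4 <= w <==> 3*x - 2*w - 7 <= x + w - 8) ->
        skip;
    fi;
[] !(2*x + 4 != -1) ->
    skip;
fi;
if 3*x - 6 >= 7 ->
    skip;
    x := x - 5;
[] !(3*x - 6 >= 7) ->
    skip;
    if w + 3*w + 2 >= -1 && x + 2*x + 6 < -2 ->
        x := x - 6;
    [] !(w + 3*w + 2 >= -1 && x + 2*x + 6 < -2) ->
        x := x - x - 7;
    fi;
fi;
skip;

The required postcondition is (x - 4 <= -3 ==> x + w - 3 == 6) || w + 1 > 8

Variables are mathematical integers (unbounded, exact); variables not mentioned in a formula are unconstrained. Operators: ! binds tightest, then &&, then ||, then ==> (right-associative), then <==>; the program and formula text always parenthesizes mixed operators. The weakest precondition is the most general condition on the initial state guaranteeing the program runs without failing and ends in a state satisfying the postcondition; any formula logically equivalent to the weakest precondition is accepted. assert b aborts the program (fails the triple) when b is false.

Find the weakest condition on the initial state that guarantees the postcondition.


Working backward. After the program, the postcondition (x - 4 <= -3 ==> x + w - 3 == 6) || w + 1 > 8 must hold; in canonical form it is (x <= 1 ==> w + x == 9) || w > 7.
Before skip: (x <= 1 ==> w + x == 9) || w > 7
Then branch requires (x <= 6 ==> w + x == 14) || w > 7; else branch requires ((4*w >= -3 && 3*x < -8) ==> ((x <= 7 ==> w + x == 15) || w > 7)) && ((!(4*w >= -3 && 3*x < -8)) ==> (w == 16 || w > 7)).
Before the if: (3*x >= 13 ==> ((x <= 6 ==> w + x == 14) || w > 7)) && ((!(3*x >= 13)) ==> (((4*w >= -3 && 3*x < -8) ==> ((x <= 7 ==> w + x == 15) || w > 7)) && ((!(4*w >= -3 && 3*x < -8)) ==> (w == 16 || w > 7))))
Then branch requires ((2*x <= w + 4 <==> 2*x <= 3*w - 1) ==> (w == 7 && (3*x >= 13 ==> ((x <= 6 ==> w + x == 14) || w > 7)) && ((!(3*x >= 13)) ==> (((4*w >= -3 && 3*x < -8) ==> ((x <= 7 ==> w + x == 15) || w > 7)) && ((!(4*w >= -3 && 3*x < -8)) ==> (w == 16 || w > 7)))))) && ((!(2*x <= w + 4 <==> 2*x <= 3*w - 1)) ==> ((3*x >= 13 ==> ((x <= 6 ==> w + x == 14) || w > 7)) && ((!(3*x >= 13)) ==> (((4*w >= -3 && 3*x < -8) ==> ((x <= 7 ==> w + x == 15) || w > 7)) && ((!(4*w >= -3 && 3*x < -8)) ==> (w == 16 || w > 7)))))); else branch requires (3*x >= 13 ==> ((x <= 6 ==> w + x == 14) || w > 7)) && ((!(3*x >= 13)) ==> (((4*w >= -3 && 3*x < -8) ==> ((x <= 7 ==> w + x == 15) || w > 7)) && ((!(4*w >= -3 && 3*x < -8)) ==> (w == 16 || w > 7)))).
Before the if: (2*x != -5 ==> (((2*x <= w + 4 <==> 2*x <= 3*w - 1) ==> (w == 7 && (3*x >= 13 ==> ((x <= 6 ==> w + x == 14) || w > 7)) && ((!(3*x >= 13)) ==> (((4*w >= -3 && 3*x < -8) ==> ((x <= 7 ==> w + x == 15) || w > 7)) && ((!(4*w >= -3 && 3*x < -8)) ==> (w == 16 || w > 7)))))) && ((!(2*x <= w + 4 <==> 2*x <= 3*w - 1)) ==> ((3*x >= 13 ==> ((x <= 6 ==> w + x == 14) || w > 7)) && ((!(3*x >= 13)) ==> (((4*w >= -3 && 3*x < -8) ==> ((x <= 7 ==> w + x == 15) || w > 7)) && ((!(4*w >= -3 && 3*x < -8)) ==> (w == 16 || w > 7)))))))) && ((!(2*x != -5)) ==> ((3*x >= 13 ==> ((x <= 6 ==> w + x == 14) || w > 7)) && ((!(3*x >= 13)) ==> (((4*w >= -3 && 3*x < -8) ==> ((x <= 7 ==> w + x == 15) || w > 7)) && ((!(4*w >= -3 && 3*x < -8)) ==> (w == 16 || w > 7))))))
Answer: WP = (2*x != -5 ==> (((2*x <= w + 4 <==> 2*x <= 3*w - 1) ==> (w == 7 && (3*x >= 13 ==> ((x <= 6 ==> w + x == 14) || w > 7)) && ((!(3*x >= 13)) ==> (((4*w >= -3 && 3*x < -8) ==> ((x <= 7 ==> w + x == 15) || w > 7)) && ((!(4*w >= -3 && 3*x < -8)) ==> (w == 16 || w > 7)))))) && ((!(2*x <= w + 4 <==> 2*x <= 3*w - 1)) ==> ((3*x >= 13 ==> ((x <= 6 ==> w + x == 14) || w > 7)) && ((!(3*x >= 13)) ==> (((4*w >= -3 && 3*x < -8) ==> ((x <= 7 ==> w + x == 15) || w > 7)) && ((!(4*w >= -3 && 3*x < -8)) ==> (w == 16 || w > 7)))))))) && ((!(2*x != -5)) ==> ((3*x >= 13 ==> ((x <= 6 ==> w + x == 14) || w > 7)) && ((!(3*x >= 13)) ==> (((4*w >= -3 && 3*x < -8) ==> ((x <= 7 ==> w + x == 15) || w > 7)) && ((!(4*w >= -3 && 3*x < -8)) ==> (w == 16 || w > 7))))))


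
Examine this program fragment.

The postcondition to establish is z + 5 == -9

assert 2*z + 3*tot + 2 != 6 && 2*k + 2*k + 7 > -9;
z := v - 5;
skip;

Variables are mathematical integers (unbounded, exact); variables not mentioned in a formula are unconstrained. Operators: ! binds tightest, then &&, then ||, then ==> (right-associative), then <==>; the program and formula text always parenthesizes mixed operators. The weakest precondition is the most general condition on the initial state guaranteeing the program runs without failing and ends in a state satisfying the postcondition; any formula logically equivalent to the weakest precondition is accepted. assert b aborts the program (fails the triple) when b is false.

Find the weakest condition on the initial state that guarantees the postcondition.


Working backward. After the program, the postcondition z + 5 == -9 must hold; in canonical form it is z == -14.
Before skip: z == -14
Before z := v - 5: v == -9
Before assert 2*z + 3*tot + 2 != 6 && 2*k + 2*k + 7 > -9: 3*tot + 2*z != 4 && 4*k > -16 && v == -9
Answer: WP = 3*tot + 2*z != 4 && 4*k > -16 && v == -9


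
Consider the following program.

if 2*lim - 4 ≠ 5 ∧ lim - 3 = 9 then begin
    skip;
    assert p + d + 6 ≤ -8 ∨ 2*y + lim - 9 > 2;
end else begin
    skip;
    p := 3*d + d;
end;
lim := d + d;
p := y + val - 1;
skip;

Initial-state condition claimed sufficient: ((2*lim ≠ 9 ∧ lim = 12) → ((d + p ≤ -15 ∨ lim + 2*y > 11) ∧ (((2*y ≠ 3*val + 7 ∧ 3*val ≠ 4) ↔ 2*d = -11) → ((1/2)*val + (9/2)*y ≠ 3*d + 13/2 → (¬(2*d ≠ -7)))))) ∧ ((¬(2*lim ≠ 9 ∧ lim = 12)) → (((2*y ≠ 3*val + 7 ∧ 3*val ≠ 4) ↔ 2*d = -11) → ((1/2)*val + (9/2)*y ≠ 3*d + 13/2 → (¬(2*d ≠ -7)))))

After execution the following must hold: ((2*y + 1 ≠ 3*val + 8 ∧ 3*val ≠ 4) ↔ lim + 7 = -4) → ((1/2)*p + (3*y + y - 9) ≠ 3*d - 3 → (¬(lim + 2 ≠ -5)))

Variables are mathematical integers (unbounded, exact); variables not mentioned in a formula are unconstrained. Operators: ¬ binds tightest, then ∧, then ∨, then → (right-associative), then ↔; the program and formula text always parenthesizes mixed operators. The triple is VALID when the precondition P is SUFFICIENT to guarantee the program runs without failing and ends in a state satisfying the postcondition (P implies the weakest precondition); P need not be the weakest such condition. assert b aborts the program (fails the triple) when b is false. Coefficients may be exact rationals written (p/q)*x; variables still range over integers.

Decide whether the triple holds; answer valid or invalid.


Working backward. After the program, the postcondition ((2*y + 1 ≠ 3*val + 8 ∧ 3*val ≠ 4) ↔ lim + 7 = -4) → ((1/2)*p + (3*y + y - 9) ≠ 3*d - 3 → (¬(lim + 2 ≠ -5))) must hold; in canonical form it is ((2*y ≠ 3*val + 7 ∧ 3*val ≠ 4) ↔ lim = -11) → ((1/2)*p + 4*y ≠ 3*d + 6 → (¬(lim ≠ -7))).
Before skip: ((2*y ≠ 3*val + 7 ∧ 3*val ≠ 4) ↔ lim = -11) → ((1/2)*p + 4*y ≠ 3*d + 6 → (¬(lim ≠ -7)))
Before p := y + val - 1: ((2*y ≠ 3*val + 7 ∧ 3*val ≠ 4) ↔ lim = -11) → ((1/2)*val + (9/2)*y ≠ 3*d + 13/2 → (¬(lim ≠ -7)))
Before lim := d + d: ((2*y ≠ 3*val + 7 ∧ 3*val ≠ 4) ↔ 2*d = -11) → ((1/2)*val + (9/2)*y ≠ 3*d + 13/2 → (¬(2*d ≠ -7)))
Then branch requires (d + p ≤ -14 ∨ lim + 2*y > 11) ∧ (((2*y ≠ 3*val + 7 ∧ 3*val ≠ 4) ↔ 2*d = -11) → ((1/2)*val + (9/2)*y ≠ 3*d + 13/2 → (¬(2*d ≠ -7)))); else branch requires ((2*y ≠ 3*val + 7 ∧ 3*val ≠ 4) ↔ 2*d = -11) → ((1/2)*val + (9/2)*y ≠ 3*d + 13/2 → (¬(2*d ≠ -7))).
Before the if: ((2*lim ≠ 9 ∧ lim = 12) → ((d + p ≤ -14 ∨ lim + 2*y > 11) ∧ (((2*y ≠ 3*val + 7 ∧ 3*val ≠ 4) ↔ 2*d = -11) → ((1/2)*val + (9/2)*y ≠ 3*d + 13/2 → (¬(2*d ≠ -7)))))) ∧ ((¬(2*lim ≠ 9 ∧ lim = 12)) → (((2*y ≠ 3*val + 7 ∧ 3*val ≠ 4) ↔ 2*d = -11) → ((1/2)*val + (9/2)*y ≠ 3*d + 13/2 → (¬(2*d ≠ -7)))))
The weakest precondition is ((2*lim ≠ 9 ∧ lim = 12) → ((d + p ≤ -14 ∨ lim + 2*y > 11) ∧ (((2*y ≠ 3*val + 7 ∧ 3*val ≠ 4) ↔ 2*d = -11) → ((1/2)*val + (9/2)*y ≠ 3*d + 13/2 → (¬(2*d ≠ -7)))))) ∧ ((¬(2*lim ≠ 9 ∧ lim = 12)) → (((2*y ≠ 3*val + 7 ∧ 3*val ≠ 4) ↔ 2*d = -11) → ((1/2)*val + (9/2)*y ≠ 3*d + 13/2 → (¬(2*d ≠ -7))))).
Check whether ((2*lim ≠ 9 ∧ lim = 12) → ((d + p ≤ -15 ∨ lim + 2*y > 11) ∧ (((2*y ≠ 3*val + 7 ∧ 3*val ≠ 4) ↔ 2*d = -11) → ((1/2)*val + (9/2)*y ≠ 3*d + 13/2 → (¬(2*d ≠ -7)))))) ∧ ((¬(2*lim ≠ 9 ∧ lim = 12)) → (((2*y ≠ 3*val + 7 ∧ 3*val ≠ 4) ↔ 2*d = -11) → ((1/2)*val + (9/2)*y ≠ 3*d + 13/2 → (¬(2*d ≠ -7))))) implies it.
Every state satisfying the precondition satisfies the weakest precondition: the implication holds.
Answer: valid


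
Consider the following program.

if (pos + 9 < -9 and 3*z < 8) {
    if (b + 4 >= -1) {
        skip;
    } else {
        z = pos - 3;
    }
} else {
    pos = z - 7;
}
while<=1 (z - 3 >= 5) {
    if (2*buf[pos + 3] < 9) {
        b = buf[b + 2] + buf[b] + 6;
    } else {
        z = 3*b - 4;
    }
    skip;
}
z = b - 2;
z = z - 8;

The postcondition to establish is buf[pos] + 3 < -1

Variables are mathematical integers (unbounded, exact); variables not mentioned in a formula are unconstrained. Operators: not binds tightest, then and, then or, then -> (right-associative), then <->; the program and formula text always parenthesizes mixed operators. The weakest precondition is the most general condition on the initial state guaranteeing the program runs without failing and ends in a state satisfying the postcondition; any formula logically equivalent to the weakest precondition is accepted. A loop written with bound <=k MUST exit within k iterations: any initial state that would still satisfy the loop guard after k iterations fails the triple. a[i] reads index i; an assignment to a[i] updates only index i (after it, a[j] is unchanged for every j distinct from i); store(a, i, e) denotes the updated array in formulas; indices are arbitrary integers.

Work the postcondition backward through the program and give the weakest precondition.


Working backward. After the program, the postcondition buf[pos] + 3 < -1 must hold; in canonical form it is buf[pos] < -4.
Before z := z - 8: buf[pos] < -4
Before z := b - 2: buf[pos] < -4
Before the loop (bound <=1), unroll the exhaustion recursion (WP_0 = exit-now case; WP_j = one more guarded iteration, up to j = 1):
  WP_0: (not (z >= 8)) and buf[pos] < -4
  WP_1: (z >= 8 -> ((2*buf[pos + 3] < 9 -> ((not (z >= 8)) and buf[pos] < -4)) and ((not (2*buf[pos + 3] < 9)) -> ((not (3*b >= 12)) and buf[pos] < -4)))) and ((not (z >= 8)) -> buf[pos] < -4)
So before the loop: (z >= 8 -> ((2*buf[pos + 3] < 9 -> ((not (z >= 8)) and buf[pos] < -4)) and ((not (2*buf[pos + 3] < 9)) -> ((not (3*b >= 12)) and buf[pos] < -4)))) and ((not (z >= 8)) -> buf[pos] < -4)
Then branch requires (b >= -5 -> ((z >= 8 -> ((2*buf[pos + 3] < 9 -> ((not (z >= 8)) and buf[pos] < -4)) and ((not (2*buf[pos + 3] < 9)) -> ((not (3*b >= 12)) and buf[pos] < -4)))) and ((not (z >= 8)) -> buf[pos] < -4))) and ((not (b >= -5)) -> ((pos >= 11 -> ((2*buf[pos + 3] < 9 -> ((not (pos >= 11)) and buf[pos] < -4)) and ((not (2*buf[pos + 3] < 9)) -> ((not (3*b >= 12)) and buf[pos] < -4)))) and ((not (pos >= 11)) -> buf[pos] < -4))); else branch requires (z >= 8 -> ((2*buf[z - 4] < 9 -> ((not (z >= 8)) and buf[z - 7] < -4)) and ((not (2*buf[z - 4] < 9)) -> ((not (3*b >= 12)) and buf[z - 7] < -4)))) and ((not (z >= 8)) -> buf[z - 7] < -4).
Before the if: ((pos < -18 and 3*z < 8) -> ((b >= -5 -> ((z >= 8 -> ((2*buf[pos + 3] < 9 -> ((not (z >= 8)) and buf[pos] < -4)) and ((not (2*buf[pos + 3] < 9)) -> ((not (3*b >= 12)) and buf[pos] < -4)))) and ((not (z >= 8)) -> buf[pos] < -4))) and ((not (b >= -5)) -> ((pos >= 11 -> ((2*buf[pos + 3] < 9 -> ((not (pos >= 11)) and buf[pos] < -4)) and ((not (2*buf[pos + 3] < 9)) -> ((not (3*b >= 12)) and buf[pos] < -4)))) and ((not (pos >= 11)) -> buf[pos] < -4))))) and ((not (pos < -18 and 3*z < 8)) -> ((z >= 8 -> ((2*buf[z - 4] < 9 -> ((not (z >= 8)) and buf[z - 7] < -4)) and ((not (2*buf[z - 4] < 9)) -> ((not (3*b >= 12)) and buf[z - 7] < -4)))) and ((not (z >= 8)) -> buf[z - 7] < -4)))
Answer: WP = ((pos < -18 and 3*z < 8) -> ((b >= -5 -> ((z >= 8 -> ((2*buf[pos + 3] < 9 -> ((not (z >= 8)) and buf[pos] < -4)) and ((not (2*buf[pos + 3] < 9)) -> ((not (3*b >= 12)) and buf[pos] < -4)))) and ((not (z >= 8)) -> buf[pos] < -4))) and ((not (b >= -5)) -> ((pos >= 11 -> ((2*buf[pos + 3] < 9 -> ((not (pos >= 11)) and buf[pos] < -4)) and ((not (2*buf[pos + 3] < 9)) -> ((not (3*b >= 12)) and buf[pos] < -4)))) and ((not (pos >= 11)) -> buf[pos] < -4))))) and ((not (pos < -18 and 3*z < 8)) -> ((z >= 8 -> ((2*buf[z - 4] < 9 -> ((not (z >= 8)) and buf[z - 7] < -4)) and ((not (2*buf[z - 4] < 9)) -> ((not (3*b >= 12)) and buf[z - 7] < -4)))) and ((not (z >= 8)) -> buf[z - 7] < -4)))


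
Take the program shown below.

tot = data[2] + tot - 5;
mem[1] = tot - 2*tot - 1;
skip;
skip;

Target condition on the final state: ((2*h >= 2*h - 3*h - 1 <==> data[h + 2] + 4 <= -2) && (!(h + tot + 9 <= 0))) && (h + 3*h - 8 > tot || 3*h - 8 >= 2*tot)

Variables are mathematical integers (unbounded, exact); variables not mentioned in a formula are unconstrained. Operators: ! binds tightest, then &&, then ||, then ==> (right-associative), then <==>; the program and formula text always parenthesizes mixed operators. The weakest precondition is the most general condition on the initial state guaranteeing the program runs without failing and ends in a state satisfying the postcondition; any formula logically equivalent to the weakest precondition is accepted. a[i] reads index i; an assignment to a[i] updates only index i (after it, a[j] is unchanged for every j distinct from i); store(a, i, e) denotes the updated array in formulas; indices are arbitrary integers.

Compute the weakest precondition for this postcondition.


Working backward. After the program, the postcondition ((2*h >= 2*h - 3*h - 1 <==> data[h + 2] + 4 <= -2) && (!(h + tot + 9 <= 0))) && (h + 3*h - 8 > tot || 3*h - 8 >= 2*tot) must hold; in canonical form it is (3*h >= -1 <==> data[h + 2] <= -6) && (!(h + tot <= -9)) && (4*h > tot + 8 || 3*h >= 2*tot + 8).
Before skip: (3*h >= -1 <==> data[h + 2] <= -6) && (!(h + tot <= -9)) && (4*h > tot + 8 || 3*h >= 2*tot + 8)
Before skip: (3*h >= -1 <==> data[h + 2] <= -6) && (!(h + tot <= -9)) && (4*h > tot + 8 || 3*h >= 2*tot + 8)
Before mem[1] := tot - 2*tot - 1: (3*h >= -1 <==> data[h + 2] <= -6) && (!(h + tot <= -9)) && (4*h > tot + 8 || 3*h >= 2*tot + 8)
Before tot := data[2] + tot - 5: (3*h >= -1 <==> data[h + 2] <= -6) && (!(data[2] + h + tot <= -4)) && (4*h > data[2] + tot + 3 || 3*h >= 2*data[2] + 2*tot - 2)
Answer: WP = (3*h >= -1 <==> data[h + 2] <= -6) && (!(data[2] + h + tot <= -4)) && (4*h > data[2] + tot + 3 || 3*h >= 2*data[2] + 2*tot - 2)


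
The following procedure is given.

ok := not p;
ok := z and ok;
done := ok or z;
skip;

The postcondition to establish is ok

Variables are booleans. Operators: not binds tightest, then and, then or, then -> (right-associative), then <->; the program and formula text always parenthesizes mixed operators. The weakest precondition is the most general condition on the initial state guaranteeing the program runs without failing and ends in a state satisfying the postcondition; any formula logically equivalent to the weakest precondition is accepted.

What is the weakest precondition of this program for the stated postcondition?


Working backward. After the program, ok must hold.
Before skip: ok
Before done := ok or z: ok
Before ok := z and ok: z and ok
Before ok := not p: z and (not p)
Answer: WP = z and (not p)


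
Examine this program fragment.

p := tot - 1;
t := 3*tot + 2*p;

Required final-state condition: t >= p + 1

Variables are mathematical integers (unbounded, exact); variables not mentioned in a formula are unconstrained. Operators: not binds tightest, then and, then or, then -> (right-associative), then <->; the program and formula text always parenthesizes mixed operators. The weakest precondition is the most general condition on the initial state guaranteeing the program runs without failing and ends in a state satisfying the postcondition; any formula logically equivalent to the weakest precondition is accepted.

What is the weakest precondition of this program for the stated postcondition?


Working backward. After the program, t >= p + 1 must hold.
Before t := 3*tot + 2*p: p + 3*tot >= 1
Before p := tot - 1: 4*tot >= 2
Answer: WP = 4*tot >= 2


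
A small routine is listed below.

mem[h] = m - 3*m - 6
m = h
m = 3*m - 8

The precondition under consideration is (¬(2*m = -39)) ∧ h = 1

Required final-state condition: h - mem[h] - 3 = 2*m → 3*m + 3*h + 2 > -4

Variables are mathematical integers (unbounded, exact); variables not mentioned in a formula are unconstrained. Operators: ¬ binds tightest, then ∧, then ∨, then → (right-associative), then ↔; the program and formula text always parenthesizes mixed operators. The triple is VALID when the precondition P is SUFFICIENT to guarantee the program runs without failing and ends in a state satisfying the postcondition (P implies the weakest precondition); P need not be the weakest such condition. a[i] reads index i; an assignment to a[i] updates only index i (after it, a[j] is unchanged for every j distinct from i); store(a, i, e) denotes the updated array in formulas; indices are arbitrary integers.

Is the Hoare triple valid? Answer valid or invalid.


Working backward. After the program, the postcondition h - mem[h] - 3 = 2*m → 3*m + 3*h + 2 > -4 must hold; in canonical form it is h = mem[h] + 2*m + 3 → 3*h + 3*m > -6.
Before m := 3*m - 8: h = mem[h] + 6*m - 13 → 3*h + 9*m > 18
Before m := h: mem[h] + 5*h = 13 → 12*h > 18
Before mem[h] := m - 3*m - 6: store(mem, h, -2*m - 6)[h] + 5*h = 13 → 12*h > 18
The weakest precondition is store(mem, h, -2*m - 6)[h] + 5*h = 13 → 12*h > 18.
Check whether (¬(2*m = -39)) ∧ h = 1 implies it.
Countermodel: at the initial state h = 1, m = -7, mem = {[1] = 0, elsewhere 0}, the precondition holds but the weakest precondition fails.
Answer: invalid


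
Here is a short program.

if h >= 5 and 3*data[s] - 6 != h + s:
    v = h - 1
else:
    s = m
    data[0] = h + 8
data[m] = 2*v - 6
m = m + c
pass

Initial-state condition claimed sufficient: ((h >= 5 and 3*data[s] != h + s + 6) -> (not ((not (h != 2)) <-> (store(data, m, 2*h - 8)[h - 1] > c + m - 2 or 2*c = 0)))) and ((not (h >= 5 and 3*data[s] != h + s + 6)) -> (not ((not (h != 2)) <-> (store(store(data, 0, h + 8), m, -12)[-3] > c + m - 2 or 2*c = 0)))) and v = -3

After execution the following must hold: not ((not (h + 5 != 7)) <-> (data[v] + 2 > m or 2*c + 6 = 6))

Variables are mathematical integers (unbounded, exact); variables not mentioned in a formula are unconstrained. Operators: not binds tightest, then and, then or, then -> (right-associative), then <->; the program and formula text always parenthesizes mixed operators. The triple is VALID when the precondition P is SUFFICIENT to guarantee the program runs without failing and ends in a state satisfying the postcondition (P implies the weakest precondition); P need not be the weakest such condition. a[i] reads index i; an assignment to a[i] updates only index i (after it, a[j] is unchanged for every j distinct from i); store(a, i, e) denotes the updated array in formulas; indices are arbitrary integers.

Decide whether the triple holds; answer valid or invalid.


Working backward. After the program, the postcondition not ((not (h + 5 != 7)) <-> (data[v] + 2 > m or 2*c + 6 = 6)) must hold; in canonical form it is not ((not (h != 2)) <-> (data[v] > m - 2 or 2*c = 0)).
Before skip: not ((not (h != 2)) <-> (data[v] > m - 2 or 2*c = 0))
Before m := m + c: not ((not (h != 2)) <-> (data[v] > c + m - 2 or 2*c = 0))
Before data[m] := 2*v - 6: not ((not (h != 2)) <-> (store(data, m, 2*v - 6)[v] > c + m - 2 or 2*c = 0))
Then branch requires not ((not (h != 2)) <-> (store(data, m, 2*h - 8)[h - 1] > c + m - 2 or 2*c = 0)); else branch requires not ((not (h != 2)) <-> (store(store(data, 0, h + 8), m, 2*v - 6)[v] > c + m - 2 or 2*c = 0)).
Before the if: ((h >= 5 and 3*data[s] != h + s + 6) -> (not ((not (h != 2)) <-> (store(data, m, 2*h - 8)[h - 1] > c + m - 2 or 2*c = 0)))) and ((not (h >= 5 and 3*data[s] != h + s + 6)) -> (not ((not (h != 2)) <-> (store(store(data, 0, h + 8), m, 2*v - 6)[v] > c + m - 2 or 2*c = 0))))
The weakest precondition is ((h >= 5 and 3*data[s] != h + s + 6) -> (not ((not (h != 2)) <-> (store(data, m, 2*h - 8)[h - 1] > c + m - 2 or 2*c = 0)))) and ((not (h >= 5 and 3*data[s] != h + s + 6)) -> (not ((not (h != 2)) <-> (store(store(data, 0, h + 8), m, 2*v - 6)[v] > c + m - 2 or 2*c = 0)))).
Check whether ((h >= 5 and 3*data[s] != h + s + 6) -> (not ((not (h != 2)) <-> (store(data, m, 2*h - 8)[h - 1] > c + m - 2 or 2*c = 0)))) and ((not (h >= 5 and 3*data[s] != h + s + 6)) -> (not ((not (h != 2)) <-> (store(store(data, 0, h + 8), m, -12)[-3] > c + m - 2 or 2*c = 0)))) and v = -3 implies it.
Every state satisfying the precondition satisfies the weakest precondition: the implication holds.
Answer: valid
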